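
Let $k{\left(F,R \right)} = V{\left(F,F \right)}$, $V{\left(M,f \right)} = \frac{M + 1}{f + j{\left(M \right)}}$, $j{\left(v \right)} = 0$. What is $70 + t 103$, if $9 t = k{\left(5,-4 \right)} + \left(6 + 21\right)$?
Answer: $\frac{5891}{15} \approx 392.73$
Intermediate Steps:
$V{\left(M,f \right)} = \frac{1 + M}{f}$ ($V{\left(M,f \right)} = \frac{M + 1}{f + 0} = \frac{1 + M}{f}$)
$k{\left(F,R \right)} = \frac{1 + F}{F}$
$t = \frac{47}{15}$ ($t = \frac{\frac{1 + 5}{5} + \left(6 + 21\right)}{9} = \frac{\frac{1}{5} \cdot 6 + 27}{9} = \frac{\frac{6}{5} + 27}{9} = \frac{1}{9} \cdot \frac{141}{5} = \frac{47}{15} \approx 3.1333$)
$70 + t 103 = 70 + \frac{47}{15} \cdot 103 = 70 + \frac{4841}{15} = \frac{5891}{15}$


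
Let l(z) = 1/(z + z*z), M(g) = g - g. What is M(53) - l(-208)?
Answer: -1/43056 ≈ -2.3226e-5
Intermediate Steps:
M(g) = 0
l(z) = 1/(z + z²)
M(53) - l(-208) = 0 - 1/((-208)*(1 - 208)) = 0 - (-1)/(208*(-207)) = 0 - (-1)*(-1)/(208*207) = 0 - 1*1/43056 = 0 - 1/43056 = -1/43056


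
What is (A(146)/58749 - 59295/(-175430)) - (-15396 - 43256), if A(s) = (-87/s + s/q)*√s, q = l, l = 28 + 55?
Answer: 2057875931/35086 + 14095*√146/711920382 ≈ 58652.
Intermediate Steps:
l = 83
q = 83
A(s) = √s*(-87/s + s/83) (A(s) = (-87/s + s/83)*√s = √s*(-87/s + s/83))
(A(146)/58749 - 59295/(-175430)) - (-15396 - 43256) = (((-7221 + 146²)/(83*√146))/58749 - 59295/(-175430)) - (-15396 - 43256) = (((√146/146)*(-7221 + 21316)/83)*(1/58749) - 59295*(-1/175430)) - 1*(-58652) = (((1/83)*(√146/146)*14095)*(1/58749) + 11859/35086) + 58652 = ((14095*√146/12118)*(1/58749) + 11859/35086) + 58652 = (14095*√146/711920382 + 11859/35086) + 58652 = (11859/35086 + 14095*√146/711920382) + 58652 = 2057875931/35086 + 14095*√146/711920382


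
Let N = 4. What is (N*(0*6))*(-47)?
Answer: 0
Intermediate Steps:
(N*(0*6))*(-47) = (4*(0*6))*(-47) = (4*0)*(-47) = 0*(-47) = 0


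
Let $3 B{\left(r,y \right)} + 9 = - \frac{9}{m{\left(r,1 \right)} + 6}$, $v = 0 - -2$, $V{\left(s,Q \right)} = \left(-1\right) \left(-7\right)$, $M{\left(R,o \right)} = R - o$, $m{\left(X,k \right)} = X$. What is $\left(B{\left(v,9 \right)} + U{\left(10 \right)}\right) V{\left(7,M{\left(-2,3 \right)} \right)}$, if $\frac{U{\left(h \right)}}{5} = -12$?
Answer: $- \frac{3549}{8} \approx -443.63$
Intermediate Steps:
$U{\left(h \right)} = -60$ ($U{\left(h \right)} = 5 \left(-12\right) = -60$)
$V{\left(s,Q \right)} = 7$
$v = 2$ ($v = 0 + 2 = 2$)
$B{\left(r,y \right)} = -3 - \frac{3}{6 + r}$ ($B{\left(r,y \right)} = -3 + \frac{\left(-9\right) \frac{1}{r + 6}}{3} = -3 + \frac{\left(-9\right) \frac{1}{6 + r}}{3} = -3 - \frac{3}{6 + r}$)
$\left(B{\left(v,9 \right)} + U{\left(10 \right)}\right) V{\left(7,M{\left(-2,3 \right)} \right)} = \left(\frac{3 \left(-7 - 2\right)}{6 + 2} - 60\right) 7 = \left(\frac{3 \left(-7 - 2\right)}{8} - 60\right) 7 = \left(3 \cdot \frac{1}{8} \left(-9\right) - 60\right) 7 = \left(- \frac{27}{8} - 60\right) 7 = \left(- \frac{507}{8}\right) 7 = - \frac{3549}{8}$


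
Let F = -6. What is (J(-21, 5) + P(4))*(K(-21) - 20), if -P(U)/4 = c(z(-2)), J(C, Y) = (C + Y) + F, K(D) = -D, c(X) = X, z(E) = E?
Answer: -14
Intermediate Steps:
J(C, Y) = -6 + C + Y (J(C, Y) = (C + Y) - 6 = -6 + C + Y)
P(U) = 8 (P(U) = -4*(-2) = 8)
(J(-21, 5) + P(4))*(K(-21) - 20) = ((-6 - 21 + 5) + 8)*(-1*(-21) - 20) = (-22 + 8)*(21 - 20) = -14*1 = -14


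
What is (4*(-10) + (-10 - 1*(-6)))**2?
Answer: 1936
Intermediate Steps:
(4*(-10) + (-10 - 1*(-6)))**2 = (-40 + (-10 + 6))**2 = (-40 - 4)**2 = (-44)**2 = 1936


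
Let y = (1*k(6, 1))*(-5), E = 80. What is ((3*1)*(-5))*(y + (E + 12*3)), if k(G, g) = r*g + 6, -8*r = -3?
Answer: -10095/8 ≈ -1261.9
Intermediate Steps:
r = 3/8 (r = -⅛*(-3) = 3/8 ≈ 0.37500)
k(G, g) = 6 + 3*g/8 (k(G, g) = 3*g/8 + 6 = 6 + 3*g/8)
y = -255/8 (y = (1*(6 + (3/8)*1))*(-5) = (1*(6 + 3/8))*(-5) = (1*(51/8))*(-5) = (51/8)*(-5) = -255/8 ≈ -31.875)
((3*1)*(-5))*(y + (E + 12*3)) = ((3*1)*(-5))*(-255/8 + (80 + 12*3)) = (3*(-5))*(-255/8 + (80 + 36)) = -15*(-255/8 + 116) = -15*673/8 = -10095/8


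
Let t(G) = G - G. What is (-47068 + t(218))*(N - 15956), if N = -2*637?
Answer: 810981640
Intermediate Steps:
t(G) = 0
N = -1274
(-47068 + t(218))*(N - 15956) = (-47068 + 0)*(-1274 - 15956) = -47068*(-17230) = 810981640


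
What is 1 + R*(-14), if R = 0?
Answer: 1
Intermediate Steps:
1 + R*(-14) = 1 + 0*(-14) = 1 + 0 = 1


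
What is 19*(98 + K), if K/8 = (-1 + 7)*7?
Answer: 8246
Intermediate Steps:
K = 336 (K = 8*((-1 + 7)*7) = 8*(6*7) = 8*42 = 336)
19*(98 + K) = 19*(98 + 336) = 19*434 = 8246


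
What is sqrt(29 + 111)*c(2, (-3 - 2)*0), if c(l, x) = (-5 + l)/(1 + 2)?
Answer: -2*sqrt(35) ≈ -11.832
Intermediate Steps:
c(l, x) = -5/3 + l/3 (c(l, x) = (-5 + l)/3 = (-5 + l)*(1/3) = -5/3 + l/3)
sqrt(29 + 111)*c(2, (-3 - 2)*0) = sqrt(29 + 111)*(-5/3 + (1/3)*2) = sqrt(140)*(-5/3 + 2/3) = (2*sqrt(35))*(-1) = -2*sqrt(35)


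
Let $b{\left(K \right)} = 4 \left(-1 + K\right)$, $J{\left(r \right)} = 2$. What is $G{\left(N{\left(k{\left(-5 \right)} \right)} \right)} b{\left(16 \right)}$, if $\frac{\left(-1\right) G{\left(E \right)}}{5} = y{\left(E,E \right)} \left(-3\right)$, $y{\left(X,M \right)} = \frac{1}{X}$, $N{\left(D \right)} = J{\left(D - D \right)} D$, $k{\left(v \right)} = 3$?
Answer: $150$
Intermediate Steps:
$b{\left(K \right)} = -4 + 4 K$
$N{\left(D \right)} = 2 D$
$G{\left(E \right)} = \frac{15}{E}$ ($G{\left(E \right)} = - 5 \frac{1}{E} \left(-3\right) = - 5 \left(- \frac{3}{E}\right) = \frac{15}{E}$)
$G{\left(N{\left(k{\left(-5 \right)} \right)} \right)} b{\left(16 \right)} = \frac{15}{2 \cdot 3} \left(-4 + 4 \cdot 16\right) = \frac{15}{6} \left(-4 + 64\right) = 15 \cdot \frac{1}{6} \cdot 60 = \frac{5}{2} \cdot 60 = 150$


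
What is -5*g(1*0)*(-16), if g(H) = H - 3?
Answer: -240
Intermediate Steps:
g(H) = -3 + H
-5*g(1*0)*(-16) = -5*(-3 + 1*0)*(-16) = -5*(-3 + 0)*(-16) = -5*(-3)*(-16) = 15*(-16) = -240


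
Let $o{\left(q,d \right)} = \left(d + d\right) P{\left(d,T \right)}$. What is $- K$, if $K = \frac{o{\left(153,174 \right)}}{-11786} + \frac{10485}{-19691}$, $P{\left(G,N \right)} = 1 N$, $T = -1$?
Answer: $\frac{58361871}{116039063} \approx 0.50295$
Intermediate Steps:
$P{\left(G,N \right)} = N$
$o{\left(q,d \right)} = - 2 d$ ($o{\left(q,d \right)} = \left(d + d\right) \left(-1\right) = 2 d \left(-1\right) = - 2 d$)
$K = - \frac{58361871}{116039063}$ ($K = \frac{\left(-2\right) 174}{-11786} + \frac{10485}{-19691} = \left(-348\right) \left(- \frac{1}{11786}\right) + 10485 \left(- \frac{1}{19691}\right) = \frac{174}{5893} - \frac{10485}{19691} = - \frac{58361871}{116039063} \approx -0.50295$)
$- K = \left(-1\right) \left(- \frac{58361871}{116039063}\right) = \frac{58361871}{116039063}$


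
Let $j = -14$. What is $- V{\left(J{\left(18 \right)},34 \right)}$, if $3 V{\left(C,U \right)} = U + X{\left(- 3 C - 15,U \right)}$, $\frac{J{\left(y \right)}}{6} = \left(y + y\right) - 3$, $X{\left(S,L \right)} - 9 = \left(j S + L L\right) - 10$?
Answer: $- \frac{9715}{3} \approx -3238.3$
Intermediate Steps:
$X{\left(S,L \right)} = -1 + L^{2} - 14 S$ ($X{\left(S,L \right)} = 9 - \left(10 + 14 S - L L\right) = 9 - \left(10 - L^{2} + 14 S\right) = -1 + L^{2} - 14 S$)
$J{\left(y \right)} = -18 + 12 y$ ($J{\left(y \right)} = 6 \left(\left(y + y\right) - 3\right) = 6 \left(2 y - 3\right) = 6 \left(-3 + 2 y\right) = -18 + 12 y$)
$V{\left(C,U \right)} = \frac{209}{3} + 14 C + \frac{U}{3} + \frac{U^{2}}{3}$ ($V{\left(C,U \right)} = \frac{U - \left(1 - U^{2} + 14 \left(- 3 C - 15\right)\right)}{3} = \frac{U - \left(1 - U^{2} + 14 \left(-15 - 3 C\right)\right)}{3} = \frac{U + \left(-1 + U^{2} + \left(210 + 42 C\right)\right)}{3} = \frac{U + \left(209 + U^{2} + 42 C\right)}{3} = \frac{209 + U + U^{2} + 42 C}{3} = \frac{209}{3} + 14 C + \frac{U}{3} + \frac{U^{2}}{3}$)
$- V{\left(J{\left(18 \right)},34 \right)} = - (\frac{209}{3} + 14 \left(-18 + 12 \cdot 18\right) + \frac{1}{3} \cdot 34 + \frac{34^{2}}{3}) = - (\frac{209}{3} + 14 \left(-18 + 216\right) + \frac{34}{3} + \frac{1}{3} \cdot 1156) = - (\frac{209}{3} + 14 \cdot 198 + \frac{34}{3} + \frac{1156}{3}) = - (\frac{209}{3} + 2772 + \frac{34}{3} + \frac{1156}{3}) = \left(-1\right) \frac{9715}{3} = - \frac{9715}{3}$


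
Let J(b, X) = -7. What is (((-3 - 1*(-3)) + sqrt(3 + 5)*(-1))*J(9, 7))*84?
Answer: 1176*sqrt(2) ≈ 1663.1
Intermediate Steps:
(((-3 - 1*(-3)) + sqrt(3 + 5)*(-1))*J(9, 7))*84 = (((-3 - 1*(-3)) + sqrt(3 + 5)*(-1))*(-7))*84 = (((-3 + 3) + sqrt(8)*(-1))*(-7))*84 = ((0 + (2*sqrt(2))*(-1))*(-7))*84 = ((0 - 2*sqrt(2))*(-7))*84 = (-2*sqrt(2)*(-7))*84 = (14*sqrt(2))*84 = 1176*sqrt(2)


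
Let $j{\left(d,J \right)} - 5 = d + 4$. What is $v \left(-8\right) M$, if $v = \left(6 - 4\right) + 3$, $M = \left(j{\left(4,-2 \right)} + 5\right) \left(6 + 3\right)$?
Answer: $-6480$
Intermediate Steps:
$j{\left(d,J \right)} = 9 + d$ ($j{\left(d,J \right)} = 5 + \left(d + 4\right) = 5 + \left(4 + d\right) = 9 + d$)
$M = 162$ ($M = \left(\left(9 + 4\right) + 5\right) \left(6 + 3\right) = \left(13 + 5\right) 9 = 18 \cdot 9 = 162$)
$v = 5$ ($v = 2 + 3 = 5$)
$v \left(-8\right) M = 5 \left(-8\right) 162 = \left(-40\right) 162 = -6480$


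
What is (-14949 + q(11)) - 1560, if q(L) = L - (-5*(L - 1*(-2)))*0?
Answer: -16498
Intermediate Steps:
q(L) = L (q(L) = L - (-5*(L + 2))*0 = L - (-5*(2 + L))*0 = L - (-10 - 5*L)*0 = L - 1*0 = L + 0 = L)
(-14949 + q(11)) - 1560 = (-14949 + 11) - 1560 = -14938 - 1560 = -16498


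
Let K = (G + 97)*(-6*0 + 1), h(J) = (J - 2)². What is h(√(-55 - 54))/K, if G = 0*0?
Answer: (2 - I*√109)²/97 ≈ -1.0825 - 0.43053*I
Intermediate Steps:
G = 0
h(J) = (-2 + J)²
K = 97 (K = (0 + 97)*(-6*0 + 1) = 97*(0 + 1) = 97*1 = 97)
h(√(-55 - 54))/K = (-2 + √(-55 - 54))²/97 = (-2 + √(-109))²*(1/97) = (-2 + I*√109)²*(1/97) = (-2 + I*√109)²/97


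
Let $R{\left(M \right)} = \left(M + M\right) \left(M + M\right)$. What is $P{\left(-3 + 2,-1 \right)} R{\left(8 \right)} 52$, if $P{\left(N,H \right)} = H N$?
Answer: $13312$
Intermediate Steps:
$R{\left(M \right)} = 4 M^{2}$ ($R{\left(M \right)} = 2 M 2 M = 4 M^{2}$)
$P{\left(-3 + 2,-1 \right)} R{\left(8 \right)} 52 = - (-3 + 2) 4 \cdot 8^{2} \cdot 52 = \left(-1\right) \left(-1\right) 4 \cdot 64 \cdot 52 = 1 \cdot 256 \cdot 52 = 256 \cdot 52 = 13312$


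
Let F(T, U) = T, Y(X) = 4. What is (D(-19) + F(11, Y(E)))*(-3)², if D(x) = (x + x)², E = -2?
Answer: 13095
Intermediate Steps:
D(x) = 4*x² (D(x) = (2*x)² = 4*x²)
(D(-19) + F(11, Y(E)))*(-3)² = (4*(-19)² + 11)*(-3)² = (4*361 + 11)*9 = (1444 + 11)*9 = 1455*9 = 13095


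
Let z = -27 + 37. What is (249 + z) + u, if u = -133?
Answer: 126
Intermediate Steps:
z = 10
(249 + z) + u = (249 + 10) - 133 = 259 - 133 = 126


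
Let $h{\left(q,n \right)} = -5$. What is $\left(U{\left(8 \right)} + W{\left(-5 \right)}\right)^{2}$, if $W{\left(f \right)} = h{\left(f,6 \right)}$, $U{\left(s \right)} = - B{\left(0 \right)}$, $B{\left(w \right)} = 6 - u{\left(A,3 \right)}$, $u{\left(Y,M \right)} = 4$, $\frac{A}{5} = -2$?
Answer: $49$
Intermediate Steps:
$A = -10$ ($A = 5 \left(-2\right) = -10$)
$B{\left(w \right)} = 2$ ($B{\left(w \right)} = 6 - 4 = 2$)
$U{\left(s \right)} = -2$ ($U{\left(s \right)} = \left(-1\right) 2 = -2$)
$W{\left(f \right)} = -5$
$\left(U{\left(8 \right)} + W{\left(-5 \right)}\right)^{2} = \left(-2 - 5\right)^{2} = \left(-7\right)^{2} = 49$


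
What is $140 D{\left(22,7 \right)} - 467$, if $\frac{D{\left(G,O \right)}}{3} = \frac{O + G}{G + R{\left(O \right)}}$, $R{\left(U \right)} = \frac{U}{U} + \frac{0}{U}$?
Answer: $\frac{1439}{23} \approx 62.565$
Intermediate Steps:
$R{\left(U \right)} = 1$ ($R{\left(U \right)} = 1 + 0 = 1$)
$D{\left(G,O \right)} = \frac{3 \left(G + O\right)}{1 + G}$ ($D{\left(G,O \right)} = 3 \frac{O + G}{G + 1} = 3 \frac{G + O}{1 + G} = \frac{3 \left(G + O\right)}{1 + G}$)
$140 D{\left(22,7 \right)} - 467 = 140 \frac{3 \left(22 + 7\right)}{1 + 22} - 467 = 140 \cdot 3 \cdot \frac{1}{23} \cdot 29 - 467 = 140 \cdot \frac{87}{23} - 467 = \frac{12180}{23} - 467 = \frac{1439}{23}$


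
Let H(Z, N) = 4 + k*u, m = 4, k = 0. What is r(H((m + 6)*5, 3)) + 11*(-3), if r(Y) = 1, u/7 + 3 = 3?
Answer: -32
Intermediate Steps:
u = 0 (u = -21 + 7*3 = -21 + 21 = 0)
H(Z, N) = 4 (H(Z, N) = 4 + 0*0 = 4 + 0 = 4)
r(H((m + 6)*5, 3)) + 11*(-3) = 1 + 11*(-3) = 1 - 33 = -32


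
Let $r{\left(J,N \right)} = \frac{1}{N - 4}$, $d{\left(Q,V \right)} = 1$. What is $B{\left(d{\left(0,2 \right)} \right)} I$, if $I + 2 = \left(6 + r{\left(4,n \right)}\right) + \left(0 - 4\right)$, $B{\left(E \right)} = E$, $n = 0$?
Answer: $- \frac{1}{4} \approx -0.25$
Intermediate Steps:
$r{\left(J,N \right)} = \frac{1}{-4 + N}$
$I = - \frac{1}{4}$ ($I = -2 + \left(\left(6 + \frac{1}{-4 + 0}\right) + \left(0 - 4\right)\right) = -2 - \left(-2 + \frac{1}{4}\right) = -2 + \left(\left(6 - \frac{1}{4}\right) - 4\right) = -2 + \left(\frac{23}{4} - 4\right) = -2 + \frac{7}{4} = - \frac{1}{4} \approx -0.25$)
$B{\left(d{\left(0,2 \right)} \right)} I = 1 \left(- \frac{1}{4}\right) = - \frac{1}{4}$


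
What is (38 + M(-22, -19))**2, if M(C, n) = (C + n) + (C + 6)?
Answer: 361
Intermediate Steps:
M(C, n) = 6 + n + 2*C (M(C, n) = (C + n) + (6 + C) = 6 + n + 2*C)
(38 + M(-22, -19))**2 = (38 + (6 - 19 + 2*(-22)))**2 = (38 + (6 - 19 - 44))**2 = (38 - 57)**2 = (-19)**2 = 361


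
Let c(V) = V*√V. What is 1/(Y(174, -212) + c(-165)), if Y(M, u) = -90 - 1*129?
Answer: I/(3*(-73*I + 55*√165)) ≈ -4.8237e-5 + 0.00046683*I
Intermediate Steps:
Y(M, u) = -219 (Y(M, u) = -90 - 129 = -219)
c(V) = V^(3/2)
1/(Y(174, -212) + c(-165)) = 1/(-219 + (-165)^(3/2)) = 1/(-219 - 165*I*√165)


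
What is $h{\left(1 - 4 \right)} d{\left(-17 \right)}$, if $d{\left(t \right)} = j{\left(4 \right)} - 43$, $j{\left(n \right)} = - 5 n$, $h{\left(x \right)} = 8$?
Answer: $-504$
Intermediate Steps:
$d{\left(t \right)} = -63$ ($d{\left(t \right)} = \left(-5\right) 4 - 43 = -20 - 43 = -63$)
$h{\left(1 - 4 \right)} d{\left(-17 \right)} = 8 \left(-63\right) = -504$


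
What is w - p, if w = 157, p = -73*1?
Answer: 230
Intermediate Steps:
p = -73
w - p = 157 - 1*(-73) = 157 + 73 = 230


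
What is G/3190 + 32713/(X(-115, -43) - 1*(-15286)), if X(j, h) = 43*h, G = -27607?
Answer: -266600789/42864030 ≈ -6.2197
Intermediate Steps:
G/3190 + 32713/(X(-115, -43) - 1*(-15286)) = -27607/3190 + 32713/(43*(-43) - 1*(-15286)) = -27607*1/3190 + 32713/(-1849 + 15286) = -27607/3190 + 32713/13437 = -266600789/42864030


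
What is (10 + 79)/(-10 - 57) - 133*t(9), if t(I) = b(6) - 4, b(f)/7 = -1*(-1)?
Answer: -26822/67 ≈ -400.33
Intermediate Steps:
b(f) = 7 (b(f) = 7*(-1*(-1)) = 7*1 = 7)
t(I) = 3 (t(I) = 7 - 4 = 3)
(10 + 79)/(-10 - 57) - 133*t(9) = (10 + 79)/(-10 - 57) - 133*3 = 89/(-67) - 399 = 89*(-1/67) - 399 = -89/67 - 399 = -26822/67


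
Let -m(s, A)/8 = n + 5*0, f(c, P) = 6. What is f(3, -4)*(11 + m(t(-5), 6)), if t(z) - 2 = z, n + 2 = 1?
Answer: 114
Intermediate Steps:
n = -1 (n = -2 + 1 = -1)
t(z) = 2 + z
m(s, A) = 8 (m(s, A) = -8*(-1 + 5*0) = -8*(-1 + 0) = -8*(-1) = 8)
f(3, -4)*(11 + m(t(-5), 6)) = 6*(11 + 8) = 6*19 = 114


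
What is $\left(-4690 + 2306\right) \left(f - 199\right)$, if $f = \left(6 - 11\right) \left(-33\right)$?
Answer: $81056$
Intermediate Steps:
$f = 165$ ($f = \left(-5\right) \left(-33\right) = 165$)
$\left(-4690 + 2306\right) \left(f - 199\right) = \left(-4690 + 2306\right) \left(165 - 199\right) = \left(-2384\right) \left(-34\right) = 81056$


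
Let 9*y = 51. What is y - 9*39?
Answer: -1036/3 ≈ -345.33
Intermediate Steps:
y = 17/3 (y = (⅑)*51 = 17/3 ≈ 5.6667)
y - 9*39 = 17/3 - 9*39 = 17/3 - 351 = -1036/3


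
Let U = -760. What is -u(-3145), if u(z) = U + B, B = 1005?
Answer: -245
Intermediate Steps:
u(z) = 245 (u(z) = -760 + 1005 = 245)
-u(-3145) = -1*245 = -245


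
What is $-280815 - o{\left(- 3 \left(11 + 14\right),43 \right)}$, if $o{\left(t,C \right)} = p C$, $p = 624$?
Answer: $-307647$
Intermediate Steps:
$o{\left(t,C \right)} = 624 C$
$-280815 - o{\left(- 3 \left(11 + 14\right),43 \right)} = -280815 - 624 \cdot 43 = -280815 - 26832 = -307647$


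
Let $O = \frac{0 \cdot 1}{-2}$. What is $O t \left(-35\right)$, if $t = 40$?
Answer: $0$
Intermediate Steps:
$O = 0$ ($O = 0 \left(- \frac{1}{2}\right) = 0$)
$O t \left(-35\right) = 0 \cdot 40 \left(-35\right) = 0 \left(-35\right) = 0$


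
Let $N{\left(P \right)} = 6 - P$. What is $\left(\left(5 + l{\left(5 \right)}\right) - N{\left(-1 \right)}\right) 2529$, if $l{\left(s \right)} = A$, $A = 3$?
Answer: $2529$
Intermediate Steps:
$l{\left(s \right)} = 3$
$\left(\left(5 + l{\left(5 \right)}\right) - N{\left(-1 \right)}\right) 2529 = \left(\left(5 + 3\right) - \left(6 - -1\right)\right) 2529 = \left(8 - \left(6 + 1\right)\right) 2529 = \left(8 - 7\right) 2529 = 1 \cdot 2529 = 2529$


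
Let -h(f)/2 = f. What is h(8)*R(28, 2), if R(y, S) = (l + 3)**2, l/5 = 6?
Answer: -17424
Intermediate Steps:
l = 30 (l = 5*6 = 30)
R(y, S) = 1089 (R(y, S) = (30 + 3)**2 = 33**2 = 1089)
h(f) = -2*f
h(8)*R(28, 2) = -2*8*1089 = -16*1089 = -17424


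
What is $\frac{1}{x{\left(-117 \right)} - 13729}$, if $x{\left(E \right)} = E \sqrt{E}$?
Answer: $\frac{i}{- 13729 i + 351 \sqrt{13}} \approx -7.2225 \cdot 10^{-5} + 6.6577 \cdot 10^{-6} i$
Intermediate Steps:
$x{\left(E \right)} = E^{\frac{3}{2}}$
$\frac{1}{x{\left(-117 \right)} - 13729} = \frac{1}{\left(-117\right)^{\frac{3}{2}} - 13729} = \frac{1}{- 351 i \sqrt{13} - 13729} = \frac{1}{-13729 - 351 i \sqrt{13}}$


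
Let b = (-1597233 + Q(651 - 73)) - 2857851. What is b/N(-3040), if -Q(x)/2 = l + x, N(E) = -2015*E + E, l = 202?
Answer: -1114161/1530640 ≈ -0.72791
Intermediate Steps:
N(E) = -2014*E
Q(x) = -404 - 2*x (Q(x) = -2*(202 + x) = -404 - 2*x)
b = -4456644 (b = (-1597233 + (-404 - 2*(651 - 73))) - 2857851 = (-1597233 + (-404 - 2*578)) - 2857851 = (-1597233 + (-404 - 1156)) - 2857851 = (-1597233 - 1560) - 2857851 = -1598793 - 2857851 = -4456644)
b/N(-3040) = -4456644/((-2014*(-3040))) = -4456644/6122560 = -4456644*1/6122560 = -1114161/1530640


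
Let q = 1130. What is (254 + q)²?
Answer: 1915456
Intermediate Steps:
(254 + q)² = (254 + 1130)² = 1384² = 1915456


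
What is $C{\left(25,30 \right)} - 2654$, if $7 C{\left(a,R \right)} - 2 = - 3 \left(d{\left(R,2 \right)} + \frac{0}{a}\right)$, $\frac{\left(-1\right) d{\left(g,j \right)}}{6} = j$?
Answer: $- \frac{18540}{7} \approx -2648.6$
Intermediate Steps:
$d{\left(g,j \right)} = - 6 j$
$C{\left(a,R \right)} = \frac{38}{7}$ ($C{\left(a,R \right)} = \frac{2}{7} + \frac{\left(-3\right) \left(\left(-6\right) 2 + \frac{0}{a}\right)}{7} = \frac{2}{7} + \frac{\left(-3\right) \left(-12 + 0\right)}{7} = \frac{2}{7} + \frac{\left(-3\right) \left(-12\right)}{7} = \frac{2}{7} + \frac{1}{7} \cdot 36 = \frac{2}{7} + \frac{36}{7} = \frac{38}{7}$)
$C{\left(25,30 \right)} - 2654 = \frac{38}{7} - 2654 = - \frac{18540}{7}$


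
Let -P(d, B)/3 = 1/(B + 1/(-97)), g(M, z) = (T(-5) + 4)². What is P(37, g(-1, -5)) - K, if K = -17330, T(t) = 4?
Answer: 35855673/2069 ≈ 17330.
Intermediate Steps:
g(M, z) = 64 (g(M, z) = (4 + 4)² = 8² = 64)
P(d, B) = -3/(-1/97 + B) (P(d, B) = -3/(B + 1/(-97)) = -3/(B - 1/97) = -3/(-1/97 + B))
P(37, g(-1, -5)) - K = -291/(-1 + 97*64) - 1*(-17330) = -291/(-1 + 6208) + 17330 = -291/6207 + 17330 = -291*1/6207 + 17330 = -97/2069 + 17330 = 35855673/2069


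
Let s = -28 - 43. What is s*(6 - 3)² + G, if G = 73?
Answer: -566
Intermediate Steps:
s = -71
s*(6 - 3)² + G = -71*(6 - 3)² + 73 = -71*3² + 73 = -71*9 + 73 = -639 + 73 = -566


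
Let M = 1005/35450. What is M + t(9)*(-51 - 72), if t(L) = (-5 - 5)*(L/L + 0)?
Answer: 8720901/7090 ≈ 1230.0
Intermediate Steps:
t(L) = -10 (t(L) = -10*(1 + 0) = -10*1 = -10)
M = 201/7090 (M = 1005*(1/35450) = 201/7090 ≈ 0.028350)
M + t(9)*(-51 - 72) = 201/7090 - 10*(-51 - 72) = 201/7090 - 10*(-123) = 201/7090 + 1230 = 8720901/7090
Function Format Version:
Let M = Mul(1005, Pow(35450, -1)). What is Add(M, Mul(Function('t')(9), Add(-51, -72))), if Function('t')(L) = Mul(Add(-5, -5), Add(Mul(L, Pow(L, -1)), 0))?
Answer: Rational(8720901, 7090) ≈ 1230.0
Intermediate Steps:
Function('t')(L) = -10 (Function('t')(L) = Mul(-10, Add(1, 0)) = Mul(-10, 1) = -10)
M = Rational(201, 7090) (M = Mul(1005, Rational(1, 35450)) = Rational(201, 7090) ≈ 0.028350)
Add(M, Mul(Function('t')(9), Add(-51, -72))) = Add(Rational(201, 7090), Mul(-10, Add(-51, -72))) = Add(Rational(201, 7090), Mul(-10, -123)) = Add(Rational(201, 7090), 1230) = Rational(8720901, 7090)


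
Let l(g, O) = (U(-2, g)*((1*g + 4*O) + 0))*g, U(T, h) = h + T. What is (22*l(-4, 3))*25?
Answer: 105600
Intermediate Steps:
U(T, h) = T + h
l(g, O) = g*(-2 + g)*(g + 4*O) (l(g, O) = ((-2 + g)*((1*g + 4*O) + 0))*g = ((-2 + g)*((g + 4*O) + 0))*g = ((-2 + g)*(g + 4*O))*g = g*(-2 + g)*(g + 4*O))
(22*l(-4, 3))*25 = (22*(-4*(-2 - 4)*(-4 + 4*3)))*25 = (22*(-4*(-6)*(-4 + 12)))*25 = (22*(-4*(-6)*8))*25 = (22*192)*25 = 4224*25 = 105600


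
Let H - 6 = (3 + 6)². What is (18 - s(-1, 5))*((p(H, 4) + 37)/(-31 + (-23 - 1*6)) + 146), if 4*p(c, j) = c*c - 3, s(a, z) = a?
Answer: 259597/120 ≈ 2163.3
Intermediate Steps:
H = 87 (H = 6 + (3 + 6)² = 6 + 9² = 6 + 81 = 87)
p(c, j) = -¾ + c²/4 (p(c, j) = (c*c - 3)/4 = (c² - 3)/4 = (-3 + c²)/4 = -¾ + c²/4)
(18 - s(-1, 5))*((p(H, 4) + 37)/(-31 + (-23 - 1*6)) + 146) = (18 - 1*(-1))*(((-¾ + (¼)*87²) + 37)/(-31 + (-23 - 1*6)) + 146) = (18 + 1)*(((-¾ + (¼)*7569) + 37)/(-31 + (-23 - 6)) + 146) = 19*(((-¾ + 7569/4) + 37)/(-31 - 29) + 146) = 19*((3783/2 + 37)/(-60) + 146) = 19*((3857/2)*(-1/60) + 146) = 19*(-3857/120 + 146) = 19*(13663/120) = 259597/120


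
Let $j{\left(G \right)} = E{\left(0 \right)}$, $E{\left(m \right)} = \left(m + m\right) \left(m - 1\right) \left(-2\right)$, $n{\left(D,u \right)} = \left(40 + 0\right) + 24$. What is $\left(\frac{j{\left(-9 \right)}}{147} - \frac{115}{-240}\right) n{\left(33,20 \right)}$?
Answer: $\frac{92}{3} \approx 30.667$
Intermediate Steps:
$n{\left(D,u \right)} = 64$ ($n{\left(D,u \right)} = 40 + 24 = 64$)
$E{\left(m \right)} = - 4 m \left(-1 + m\right)$ ($E{\left(m \right)} = 2 m \left(-1 + m\right) \left(-2\right) = - 4 m \left(-1 + m\right)$)
$j{\left(G \right)} = 0$ ($j{\left(G \right)} = 4 \cdot 0 \left(1 - 0\right) = 4 \cdot 0 \left(1 + 0\right) = 4 \cdot 0 \cdot 1 = 0$)
$\left(\frac{j{\left(-9 \right)}}{147} - \frac{115}{-240}\right) n{\left(33,20 \right)} = \left(\frac{0}{147} - \frac{115}{-240}\right) 64 = \left(0 \cdot \frac{1}{147} - - \frac{23}{48}\right) 64 = \left(0 + \frac{23}{48}\right) 64 = \frac{23}{48} \cdot 64 = \frac{92}{3}$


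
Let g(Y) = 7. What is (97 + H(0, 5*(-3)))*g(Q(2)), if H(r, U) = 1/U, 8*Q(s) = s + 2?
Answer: 10178/15 ≈ 678.53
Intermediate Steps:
Q(s) = ¼ + s/8 (Q(s) = (s + 2)/8 = (2 + s)/8 = ¼ + s/8)
(97 + H(0, 5*(-3)))*g(Q(2)) = (97 + 1/(5*(-3)))*7 = (97 + 1/(-15))*7 = (97 - 1/15)*7 = (1454/15)*7 = 10178/15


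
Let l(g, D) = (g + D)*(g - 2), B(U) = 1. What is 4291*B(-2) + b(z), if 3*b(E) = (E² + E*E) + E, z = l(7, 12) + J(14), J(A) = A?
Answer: 12248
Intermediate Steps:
l(g, D) = (-2 + g)*(D + g) (l(g, D) = (D + g)*(-2 + g) = (-2 + g)*(D + g))
z = 109 (z = (7² - 2*12 - 2*7 + 12*7) + 14 = (49 - 24 - 14 + 84) + 14 = 95 + 14 = 109)
b(E) = E/3 + 2*E²/3 (b(E) = ((E² + E*E) + E)/3 = ((E² + E²) + E)/3 = (2*E² + E)/3 = (E + 2*E²)/3 = E/3 + 2*E²/3)
4291*B(-2) + b(z) = 4291*1 + (⅓)*109*(1 + 2*109) = 4291 + (⅓)*109*(1 + 218) = 4291 + (⅓)*109*219 = 4291 + 7957 = 12248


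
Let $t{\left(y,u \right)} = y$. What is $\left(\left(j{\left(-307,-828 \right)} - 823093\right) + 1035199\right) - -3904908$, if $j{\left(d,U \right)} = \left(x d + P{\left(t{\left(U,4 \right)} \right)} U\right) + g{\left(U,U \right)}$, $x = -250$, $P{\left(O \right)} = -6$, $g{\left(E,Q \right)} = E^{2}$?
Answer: $4884316$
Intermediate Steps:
$j{\left(d,U \right)} = U^{2} - 250 d - 6 U$ ($j{\left(d,U \right)} = \left(- 250 d - 6 U\right) + U^{2} = U^{2} - 250 d - 6 U$)
$\left(\left(j{\left(-307,-828 \right)} - 823093\right) + 1035199\right) - -3904908 = \left(\left(\left(\left(-828\right)^{2} - -76750 - -4968\right) - 823093\right) + 1035199\right) - -3904908 = \left(\left(\left(685584 + 76750 + 4968\right) - 823093\right) + 1035199\right) + 3904908 = \left(\left(767302 - 823093\right) + 1035199\right) + 3904908 = \left(-55791 + 1035199\right) + 3904908 = 979408 + 3904908 = 4884316$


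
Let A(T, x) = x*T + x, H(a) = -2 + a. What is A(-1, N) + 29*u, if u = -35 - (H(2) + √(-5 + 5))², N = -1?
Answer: -1015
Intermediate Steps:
A(T, x) = x + T*x (A(T, x) = T*x + x = x + T*x)
u = -35 (u = -35 - ((-2 + 2) + √(-5 + 5))² = -35 - (0 + √0)² = -35 - (0 + 0)² = -35 - 1*0² = -35 - 1*0 = -35 + 0 = -35)
A(-1, N) + 29*u = -(1 - 1) + 29*(-35) = -1*0 - 1015 = 0 - 1015 = -1015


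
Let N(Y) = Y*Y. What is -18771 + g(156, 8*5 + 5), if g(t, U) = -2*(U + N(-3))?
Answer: -18879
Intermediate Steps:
N(Y) = Y²
g(t, U) = -18 - 2*U (g(t, U) = -2*(U + (-3)²) = -2*(U + 9) = -2*(9 + U) = -18 - 2*U)
-18771 + g(156, 8*5 + 5) = -18771 + (-18 - 2*(8*5 + 5)) = -18771 + (-18 - 2*(40 + 5)) = -18771 + (-18 - 2*45) = -18771 + (-18 - 90) = -18771 - 108 = -18879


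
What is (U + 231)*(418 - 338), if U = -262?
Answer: -2480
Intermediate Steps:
(U + 231)*(418 - 338) = (-262 + 231)*(418 - 338) = -31*80 = -2480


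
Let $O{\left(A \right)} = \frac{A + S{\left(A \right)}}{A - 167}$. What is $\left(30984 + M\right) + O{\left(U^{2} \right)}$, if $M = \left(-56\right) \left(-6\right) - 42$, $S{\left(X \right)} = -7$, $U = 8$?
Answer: $\frac{3221577}{103} \approx 31277.0$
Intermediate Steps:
$M = 294$ ($M = 336 - 42 = 294$)
$O{\left(A \right)} = \frac{-7 + A}{-167 + A}$ ($O{\left(A \right)} = \frac{A - 7}{A - 167} = \frac{-7 + A}{-167 + A}$)
$\left(30984 + M\right) + O{\left(U^{2} \right)} = \left(30984 + 294\right) + \frac{-7 + 8^{2}}{-167 + 8^{2}} = 31278 + \frac{-7 + 64}{-167 + 64} = 31278 + \frac{1}{-103} \cdot 57 = 31278 - \frac{57}{103} = \frac{3221577}{103}$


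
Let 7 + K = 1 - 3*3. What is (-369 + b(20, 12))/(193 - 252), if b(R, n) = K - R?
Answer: 404/59 ≈ 6.8475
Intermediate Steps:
K = -15 (K = -7 + (1 - 3*3) = -7 + (1 - 9) = -7 - 8 = -15)
b(R, n) = -15 - R
(-369 + b(20, 12))/(193 - 252) = (-369 + (-15 - 1*20))/(193 - 252) = (-369 + (-15 - 20))/(-59) = (-369 - 35)*(-1/59) = -404*(-1/59) = 404/59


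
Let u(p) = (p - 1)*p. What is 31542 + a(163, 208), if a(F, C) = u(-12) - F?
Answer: 31535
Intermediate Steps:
u(p) = p*(-1 + p) (u(p) = (-1 + p)*p = p*(-1 + p))
a(F, C) = 156 - F (a(F, C) = -12*(-1 - 12) - F = -12*(-13) - F = 156 - F)
31542 + a(163, 208) = 31542 + (156 - 1*163) = 31542 + (156 - 163) = 31542 - 7 = 31535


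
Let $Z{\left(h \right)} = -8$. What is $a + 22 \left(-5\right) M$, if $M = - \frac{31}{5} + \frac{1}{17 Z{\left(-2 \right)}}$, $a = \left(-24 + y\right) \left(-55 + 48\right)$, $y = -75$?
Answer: $\frac{93555}{68} \approx 1375.8$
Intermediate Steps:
$a = 693$ ($a = \left(-24 - 75\right) \left(-55 + 48\right) = \left(-99\right) \left(-7\right) = 693$)
$M = - \frac{4221}{680}$ ($M = - \frac{31}{5} + \frac{1}{17 \left(-8\right)} = \left(-31\right) \frac{1}{5} + \frac{1}{17} \left(- \frac{1}{8}\right) = - \frac{31}{5} - \frac{1}{136} = - \frac{4221}{680} \approx -6.2074$)
$a + 22 \left(-5\right) M = 693 + 22 \left(-5\right) \left(- \frac{4221}{680}\right) = 693 - - \frac{46431}{68} = 693 + \frac{46431}{68} = \frac{93555}{68}$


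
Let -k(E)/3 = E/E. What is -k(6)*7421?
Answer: 22263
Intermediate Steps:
k(E) = -3 (k(E) = -3*E/E = -3*1 = -3)
-k(6)*7421 = -(-3)*7421 = -1*(-22263) = 22263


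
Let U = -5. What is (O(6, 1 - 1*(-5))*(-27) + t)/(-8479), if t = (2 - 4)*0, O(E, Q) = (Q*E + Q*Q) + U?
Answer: 1809/8479 ≈ 0.21335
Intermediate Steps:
O(E, Q) = -5 + Q**2 + E*Q (O(E, Q) = (Q*E + Q*Q) - 5 = (E*Q + Q**2) - 5 = (Q**2 + E*Q) - 5 = -5 + Q**2 + E*Q)
t = 0 (t = -2*0 = 0)
(O(6, 1 - 1*(-5))*(-27) + t)/(-8479) = ((-5 + (1 - 1*(-5))**2 + 6*(1 - 1*(-5)))*(-27) + 0)/(-8479) = ((-5 + (1 + 5)**2 + 6*(1 + 5))*(-27) + 0)*(-1/8479) = ((-5 + 6**2 + 6*6)*(-27) + 0)*(-1/8479) = ((-5 + 36 + 36)*(-27) + 0)*(-1/8479) = (67*(-27) + 0)*(-1/8479) = (-1809 + 0)*(-1/8479) = -1809*(-1/8479) = 1809/8479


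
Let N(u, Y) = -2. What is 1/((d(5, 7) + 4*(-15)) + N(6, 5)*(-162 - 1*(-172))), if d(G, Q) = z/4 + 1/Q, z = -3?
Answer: -28/2257 ≈ -0.012406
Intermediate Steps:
d(G, Q) = -¾ + 1/Q (d(G, Q) = -3/4 + 1/Q = -3*¼ + 1/Q = -¾ + 1/Q)
1/((d(5, 7) + 4*(-15)) + N(6, 5)*(-162 - 1*(-172))) = 1/(((-¾ + 1/7) + 4*(-15)) - 2*(-162 - 1*(-172))) = 1/(((-¾ + ⅐) - 60) - 2*(-162 + 172)) = 1/((-17/28 - 60) - 2*10) = 1/(-1697/28 - 20) = 1/(-2257/28) = -28/2257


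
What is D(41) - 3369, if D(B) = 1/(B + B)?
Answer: -276257/82 ≈ -3369.0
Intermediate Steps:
D(B) = 1/(2*B)
D(41) - 3369 = (½)/41 - 3369 = (½)*(1/41) - 3369 = 1/82 - 3369 = -276257/82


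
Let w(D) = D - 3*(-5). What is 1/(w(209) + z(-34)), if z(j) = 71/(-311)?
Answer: 311/69593 ≈ 0.0044688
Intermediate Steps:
z(j) = -71/311 (z(j) = 71*(-1/311) = -71/311)
w(D) = 15 + D (w(D) = D + 15 = 15 + D)
1/(w(209) + z(-34)) = 1/((15 + 209) - 71/311) = 1/(224 - 71/311) = 1/(69593/311) = 311/69593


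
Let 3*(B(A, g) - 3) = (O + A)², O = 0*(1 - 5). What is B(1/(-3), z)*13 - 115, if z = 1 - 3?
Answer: -2039/27 ≈ -75.519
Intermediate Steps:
O = 0 (O = 0*(-4) = 0)
z = -2
B(A, g) = 3 + A²/3 (B(A, g) = 3 + (0 + A)²/3 = 3 + A²/3)
B(1/(-3), z)*13 - 115 = (3 + (1/(-3))²/3)*13 - 115 = (3 + (-⅓)²/3)*13 - 115 = (3 + (⅓)*(⅑))*13 - 115 = (3 + 1/27)*13 - 115 = (82/27)*13 - 115 = 1066/27 - 115 = -2039/27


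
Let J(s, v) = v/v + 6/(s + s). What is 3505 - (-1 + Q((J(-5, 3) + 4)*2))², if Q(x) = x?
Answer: 86104/25 ≈ 3444.2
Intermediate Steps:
J(s, v) = 1 + 3/s (J(s, v) = 1 + 6/((2*s)) = 1 + 6*(1/(2*s)) = 1 + 3/s)
3505 - (-1 + Q((J(-5, 3) + 4)*2))² = 3505 - (-1 + ((3 - 5)/(-5) + 4)*2)² = 3505 - (-1 + (-⅕*(-2) + 4)*2)² = 3505 - (-1 + (⅖ + 4)*2)² = 3505 - (-1 + (22/5)*2)² = 3505 - (-1 + 44/5)² = 3505 - (39/5)² = 3505 - 1*1521/25 = 3505 - 1521/25 = 86104/25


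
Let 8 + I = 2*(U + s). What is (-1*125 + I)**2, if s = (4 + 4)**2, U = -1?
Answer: 49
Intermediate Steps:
s = 64 (s = 8**2 = 64)
I = 118 (I = -8 + 2*(-1 + 64) = -8 + 2*63 = -8 + 126 = 118)
(-1*125 + I)**2 = (-1*125 + 118)**2 = (-125 + 118)**2 = (-7)**2 = 49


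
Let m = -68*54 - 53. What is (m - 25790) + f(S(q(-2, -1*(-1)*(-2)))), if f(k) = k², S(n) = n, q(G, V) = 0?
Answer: -29515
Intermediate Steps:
m = -3725 (m = -3672 - 53 = -3725)
(m - 25790) + f(S(q(-2, -1*(-1)*(-2)))) = (-3725 - 25790) + 0² = -29515 + 0 = -29515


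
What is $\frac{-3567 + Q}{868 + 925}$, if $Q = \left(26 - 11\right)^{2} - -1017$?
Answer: $- \frac{2325}{1793} \approx -1.2967$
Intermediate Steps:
$Q = 1242$ ($Q = 15^{2} + 1017 = 225 + 1017 = 1242$)
$\frac{-3567 + Q}{868 + 925} = \frac{-3567 + 1242}{868 + 925} = - \frac{2325}{1793}$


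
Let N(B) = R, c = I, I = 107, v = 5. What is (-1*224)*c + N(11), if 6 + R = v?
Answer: -23969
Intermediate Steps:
R = -1 (R = -6 + 5 = -1)
c = 107
N(B) = -1
(-1*224)*c + N(11) = -1*224*107 - 1 = -224*107 - 1 = -23968 - 1 = -23969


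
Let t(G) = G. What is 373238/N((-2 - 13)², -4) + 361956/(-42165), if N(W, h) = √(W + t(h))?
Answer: -120652/14055 + 373238*√221/221 ≈ 25098.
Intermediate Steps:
N(W, h) = √(W + h)
373238/N((-2 - 13)², -4) + 361956/(-42165) = 373238/(√((-2 - 13)² - 4)) + 361956/(-42165) = 373238/(√((-15)² - 4)) + 361956*(-1/42165) = 373238/(√(225 - 4)) - 120652/14055 = 373238/(√221) - 120652/14055 = 373238*(√221/221) - 120652/14055 = 373238*√221/221 - 120652/14055 = -120652/14055 + 373238*√221/221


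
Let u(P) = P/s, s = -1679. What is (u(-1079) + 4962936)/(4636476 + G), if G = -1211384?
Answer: 8332770623/5750729468 ≈ 1.4490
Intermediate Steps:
u(P) = -P/1679 (u(P) = P/(-1679) = P*(-1/1679) = -P/1679)
(u(-1079) + 4962936)/(4636476 + G) = (-1/1679*(-1079) + 4962936)/(4636476 - 1211384) = (1079/1679 + 4962936)/3425092 = (8332770623/1679)*(1/3425092) = 8332770623/5750729468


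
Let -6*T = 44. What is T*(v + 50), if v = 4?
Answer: -396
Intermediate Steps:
T = -22/3 (T = -⅙*44 = -22/3 ≈ -7.3333)
T*(v + 50) = -22*(4 + 50)/3 = -22/3*54 = -396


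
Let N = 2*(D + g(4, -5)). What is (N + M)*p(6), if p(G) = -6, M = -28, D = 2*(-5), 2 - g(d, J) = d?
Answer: 312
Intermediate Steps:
g(d, J) = 2 - d
D = -10
N = -24 (N = 2*(-10 + (2 - 1*4)) = 2*(-10 + (2 - 4)) = 2*(-10 - 2) = 2*(-12) = -24)
(N + M)*p(6) = (-24 - 28)*(-6) = -52*(-6) = 312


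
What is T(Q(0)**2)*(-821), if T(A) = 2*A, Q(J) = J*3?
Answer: 0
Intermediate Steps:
Q(J) = 3*J
T(Q(0)**2)*(-821) = (2*(3*0)**2)*(-821) = (2*0**2)*(-821) = (2*0)*(-821) = 0*(-821) = 0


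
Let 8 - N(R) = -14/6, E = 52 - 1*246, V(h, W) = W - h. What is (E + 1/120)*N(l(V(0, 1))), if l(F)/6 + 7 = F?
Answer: -721649/360 ≈ -2004.6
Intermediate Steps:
l(F) = -42 + 6*F
E = -194 (E = 52 - 246 = -194)
N(R) = 31/3 (N(R) = 8 - (-14)/6 = 8 - 1*(-7/3) = 8 + 7/3 = 31/3)
(E + 1/120)*N(l(V(0, 1))) = (-194 + 1/120)*(31/3) = -23279/120*31/3 = -721649/360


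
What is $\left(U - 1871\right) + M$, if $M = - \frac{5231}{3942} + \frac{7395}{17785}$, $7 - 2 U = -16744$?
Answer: $\frac{45595666087}{7010847} \approx 6503.6$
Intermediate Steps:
$U = \frac{16751}{2}$ ($U = \frac{7}{2} - -8372 = \frac{7}{2} + 8372 = \frac{16751}{2} \approx 8375.5$)
$M = - \frac{12776449}{14021694}$ ($M = \left(-5231\right) \frac{1}{3942} + 7395 \cdot \frac{1}{17785} = - \frac{5231}{3942} + \frac{1479}{3557} = - \frac{12776449}{14021694} \approx -0.91119$)
$\left(U - 1871\right) + M = \left(\frac{16751}{2} - 1871\right) - \frac{12776449}{14021694} = \frac{13009}{2} - \frac{12776449}{14021694} = \frac{45595666087}{7010847}$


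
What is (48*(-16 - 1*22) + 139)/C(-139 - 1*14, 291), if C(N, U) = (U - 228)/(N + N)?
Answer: 57290/7 ≈ 8184.3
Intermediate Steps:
C(N, U) = (-228 + U)/(2*N) (C(N, U) = (-228 + U)/((2*N)) = (-228 + U)*(1/(2*N)) = (-228 + U)/(2*N))
(48*(-16 - 1*22) + 139)/C(-139 - 1*14, 291) = (48*(-16 - 1*22) + 139)/(((-228 + 291)/(2*(-139 - 1*14)))) = (48*(-16 - 22) + 139)/(((½)*63/(-139 - 14))) = (48*(-38) + 139)/(((½)*63/(-153))) = (-1824 + 139)/(((½)*(-1/153)*63)) = -1685/(-7/34) = -1685*(-34/7) = 57290/7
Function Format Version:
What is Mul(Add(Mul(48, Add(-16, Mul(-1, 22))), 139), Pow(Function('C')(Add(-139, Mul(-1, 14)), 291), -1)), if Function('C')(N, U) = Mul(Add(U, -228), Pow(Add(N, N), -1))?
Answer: Rational(57290, 7) ≈ 8184.3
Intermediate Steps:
Function('C')(N, U) = Mul(Rational(1, 2), Pow(N, -1), Add(-228, U)) (Function('C')(N, U) = Mul(Add(-228, U), Pow(Mul(2, N), -1)) = Mul(Add(-228, U), Mul(Rational(1, 2), Pow(N, -1))) = Mul(Rational(1, 2), Pow(N, -1), Add(-228, U)))
Mul(Add(Mul(48, Add(-16, Mul(-1, 22))), 139), Pow(Function('C')(Add(-139, Mul(-1, 14)), 291), -1)) = Mul(Add(Mul(48, Add(-16, Mul(-1, 22))), 139), Pow(Mul(Rational(1, 2), Pow(Add(-139, Mul(-1, 14)), -1), Add(-228, 291)), -1)) = Mul(Add(Mul(48, Add(-16, -22)), 139), Pow(Mul(Rational(1, 2), Pow(Add(-139, -14), -1), 63), -1)) = Mul(Add(Mul(48, -38), 139), Pow(Mul(Rational(1, 2), Pow(-153, -1), 63), -1)) = Mul(Add(-1824, 139), Pow(Mul(Rational(1, 2), Rational(-1, 153), 63), -1)) = Mul(-1685, Pow(Rational(-7, 34), -1)) = Mul(-1685, Rational(-34, 7)) = Rational(57290, 7)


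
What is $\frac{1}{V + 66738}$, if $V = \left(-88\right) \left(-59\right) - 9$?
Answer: $\frac{1}{71921} \approx 1.3904 \cdot 10^{-5}$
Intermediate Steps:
$V = 5183$ ($V = 5192 - 9 = 5183$)
$\frac{1}{V + 66738} = \frac{1}{5183 + 66738} = \frac{1}{71921}$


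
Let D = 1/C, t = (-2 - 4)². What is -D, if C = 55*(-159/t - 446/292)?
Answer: 876/286385 ≈ 0.0030588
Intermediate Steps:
t = 36 (t = (-6)² = 36)
C = -286385/876 (C = 55*(-159/36 - 446/292) = 55*(-159*1/36 - 446*1/292) = 55*(-53/12 - 223/146) = 55*(-5207/876) = -286385/876 ≈ -326.92)
D = -876/286385 (D = 1/(-286385/876) = -876/286385 ≈ -0.0030588)
-D = -1*(-876/286385) = 876/286385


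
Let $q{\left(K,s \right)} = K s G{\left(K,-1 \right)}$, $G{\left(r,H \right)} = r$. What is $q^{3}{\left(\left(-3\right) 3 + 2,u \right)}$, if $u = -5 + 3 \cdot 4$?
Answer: $40353607$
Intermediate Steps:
$u = 7$ ($u = -5 + 12 = 7$)
$q{\left(K,s \right)} = s K^{2}$ ($q{\left(K,s \right)} = K s K = s K^{2}$)
$q^{3}{\left(\left(-3\right) 3 + 2,u \right)} = \left(7 \left(\left(-3\right) 3 + 2\right)^{2}\right)^{3} = \left(7 \left(-9 + 2\right)^{2}\right)^{3} = \left(7 \left(-7\right)^{2}\right)^{3} = \left(7 \cdot 49\right)^{3} = 343^{3} = 40353607$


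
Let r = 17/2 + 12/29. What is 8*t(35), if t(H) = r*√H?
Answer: 2068*√35/29 ≈ 421.88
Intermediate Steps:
r = 517/58 (r = 17*(½) + 12*(1/29) = 17/2 + 12/29 = 517/58 ≈ 8.9138)
t(H) = 517*√H/58
8*t(35) = 8*(517*√35/58) = 2068*√35/29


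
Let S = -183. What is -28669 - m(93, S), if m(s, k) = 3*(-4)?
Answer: -28657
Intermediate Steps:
m(s, k) = -12
-28669 - m(93, S) = -28669 - 1*(-12) = -28669 + 12 = -28657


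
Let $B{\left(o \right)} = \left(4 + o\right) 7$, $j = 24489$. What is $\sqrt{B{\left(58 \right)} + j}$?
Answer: $\sqrt{24923} \approx 157.87$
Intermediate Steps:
$B{\left(o \right)} = 28 + 7 o$
$\sqrt{B{\left(58 \right)} + j} = \sqrt{\left(28 + 7 \cdot 58\right) + 24489} = \sqrt{\left(28 + 406\right) + 24489} = \sqrt{434 + 24489} = \sqrt{24923}$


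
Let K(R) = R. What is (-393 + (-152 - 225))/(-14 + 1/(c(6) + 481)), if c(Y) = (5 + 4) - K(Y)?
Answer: 74536/1355 ≈ 55.008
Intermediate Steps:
c(Y) = 9 - Y (c(Y) = (5 + 4) - Y = 9 - Y)
(-393 + (-152 - 225))/(-14 + 1/(c(6) + 481)) = (-393 + (-152 - 225))/(-14 + 1/((9 - 1*6) + 481)) = (-393 - 377)/(-14 + 1/((9 - 6) + 481)) = -770/(-14 + 1/(3 + 481)) = -770/(-14 + 1/484) = -770/(-6775/484) = -770*(-484/6775) = 74536/1355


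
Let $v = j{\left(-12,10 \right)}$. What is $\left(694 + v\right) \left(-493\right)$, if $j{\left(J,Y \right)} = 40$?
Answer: $-361862$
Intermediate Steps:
$v = 40$
$\left(694 + v\right) \left(-493\right) = \left(694 + 40\right) \left(-493\right) = 734 \left(-493\right) = -361862$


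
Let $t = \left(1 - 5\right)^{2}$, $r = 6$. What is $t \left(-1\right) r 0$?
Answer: $0$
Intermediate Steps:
$t = 16$ ($t = \left(-4\right)^{2} = 16$)
$t \left(-1\right) r 0 = 16 \left(-1\right) 6 \cdot 0 = \left(-16\right) 0 = 0$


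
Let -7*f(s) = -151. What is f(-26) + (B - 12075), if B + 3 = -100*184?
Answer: -213195/7 ≈ -30456.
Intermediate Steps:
f(s) = 151/7 (f(s) = -⅐*(-151) = 151/7)
B = -18403 (B = -3 - 100*184 = -3 - 18400 = -18403)
f(-26) + (B - 12075) = 151/7 + (-18403 - 12075) = 151/7 - 30478 = -213195/7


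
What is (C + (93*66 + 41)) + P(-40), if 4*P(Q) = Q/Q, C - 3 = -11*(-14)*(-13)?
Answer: 16721/4 ≈ 4180.3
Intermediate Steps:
C = -1999 (C = 3 - 11*(-14)*(-13) = 3 + 154*(-13) = 3 - 2002 = -1999)
P(Q) = 1/4 (P(Q) = (Q/Q)/4 = (1/4)*1 = 1/4)
(C + (93*66 + 41)) + P(-40) = (-1999 + (93*66 + 41)) + 1/4 = (-1999 + (6138 + 41)) + 1/4 = (-1999 + 6179) + 1/4 = 4180 + 1/4 = 16721/4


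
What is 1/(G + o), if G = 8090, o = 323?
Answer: 1/8413 ≈ 0.00011886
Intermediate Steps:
1/(G + o) = 1/(8090 + 323) = 1/8413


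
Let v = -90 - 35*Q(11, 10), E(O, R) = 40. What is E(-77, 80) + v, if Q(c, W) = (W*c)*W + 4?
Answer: -38690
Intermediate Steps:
Q(c, W) = 4 + c*W² (Q(c, W) = c*W² + 4 = 4 + c*W²)
v = -38730 (v = -90 - 35*(4 + 11*10²) = -90 - 35*(4 + 11*100) = -90 - 35*(4 + 1100) = -90 - 35*1104 = -90 - 38640 = -38730)
E(-77, 80) + v = 40 - 38730 = -38690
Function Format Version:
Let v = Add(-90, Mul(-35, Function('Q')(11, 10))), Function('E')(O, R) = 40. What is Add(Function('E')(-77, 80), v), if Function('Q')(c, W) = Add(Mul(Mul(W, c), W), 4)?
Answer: -38690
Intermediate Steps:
Function('Q')(c, W) = Add(4, Mul(c, Pow(W, 2))) (Function('Q')(c, W) = Add(Mul(c, Pow(W, 2)), 4) = Add(4, Mul(c, Pow(W, 2))))
v = -38730 (v = Add(-90, Mul(-35, Add(4, Mul(11, Pow(10, 2))))) = Add(-90, Mul(-35, Add(4, Mul(11, 100)))) = Add(-90, Mul(-35, Add(4, 1100))) = Add(-90, Mul(-35, 1104)) = Add(-90, -38640) = -38730)
Add(Function('E')(-77, 80), v) = Add(40, -38730) = -38690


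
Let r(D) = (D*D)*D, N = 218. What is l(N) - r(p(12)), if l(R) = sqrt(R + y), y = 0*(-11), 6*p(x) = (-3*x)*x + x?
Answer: 343000 + sqrt(218) ≈ 3.4302e+5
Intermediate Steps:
p(x) = -x**2/2 + x/6 (p(x) = ((-3*x)*x + x)/6 = (-3*x**2 + x)/6 = (x - 3*x**2)/6 = -x**2/2 + x/6)
y = 0
l(R) = sqrt(R) (l(R) = sqrt(R + 0) = sqrt(R))
r(D) = D**3 (r(D) = D**2*D = D**3)
l(N) - r(p(12)) = sqrt(218) - ((1/6)*12*(1 - 3*12))**3 = sqrt(218) - ((1/6)*12*(1 - 36))**3 = sqrt(218) - ((1/6)*12*(-35))**3 = sqrt(218) - 1*(-70)**3 = sqrt(218) - 1*(-343000) = sqrt(218) + 343000 = 343000 + sqrt(218)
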